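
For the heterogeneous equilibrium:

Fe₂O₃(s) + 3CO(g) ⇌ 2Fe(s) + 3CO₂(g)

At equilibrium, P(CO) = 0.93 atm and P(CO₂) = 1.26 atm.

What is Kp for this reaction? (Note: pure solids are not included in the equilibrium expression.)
K_p = 2.487

Solids (Fe₂O₃, Fe) are excluded.
Kp = P(CO₂)³/P(CO)³ = (1.26)³/(0.93)³ = 2/0.8044 = 2.487.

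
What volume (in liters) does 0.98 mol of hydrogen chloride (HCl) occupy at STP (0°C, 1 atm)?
At STP, 1 mol of gas occupies 22.4 L
Volume = 0.98 mol × 22.4 L/mol = 21.95 L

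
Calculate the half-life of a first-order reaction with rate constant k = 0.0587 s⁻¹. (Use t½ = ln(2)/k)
11.81 s

t½ = ln(2)/k = 0.6931/0.0587 = 11.81 s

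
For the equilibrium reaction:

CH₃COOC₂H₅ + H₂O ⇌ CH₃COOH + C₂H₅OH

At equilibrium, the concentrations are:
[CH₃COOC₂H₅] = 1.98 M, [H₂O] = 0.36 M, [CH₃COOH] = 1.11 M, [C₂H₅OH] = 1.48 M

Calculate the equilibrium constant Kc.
K_c = 2.3047

Kc = ([CH₃COOH] × [C₂H₅OH]) / ([CH₃COOC₂H₅] × [H₂O])
   = ((1.11)·(1.48)) / ((1.98)·(0.36))
   = 1.6428 / 0.7128 = 2.3047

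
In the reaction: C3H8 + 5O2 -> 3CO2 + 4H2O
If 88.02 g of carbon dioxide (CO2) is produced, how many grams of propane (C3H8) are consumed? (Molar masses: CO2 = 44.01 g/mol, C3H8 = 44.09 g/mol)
Moles of CO2 = 88.02 g ÷ 44.01 g/mol = 2 mol
Mole ratio: 1 mol C3H8 / 3 mol CO2
Moles of C3H8 = 2 × (1/3) = 0.666667 mol
Mass of C3H8 = 0.666667 mol × 44.09 g/mol = 29.39 g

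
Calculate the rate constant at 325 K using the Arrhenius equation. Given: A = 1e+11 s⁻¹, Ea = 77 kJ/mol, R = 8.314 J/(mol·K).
4.21e-02 s⁻¹

k = A·exp(-Ea/(R·T)) = 1e+11·exp(-77000/(8.314·325)) = 1e+11·exp(-28.4969) = 1e+11·4.2069e-13 = 4.21e-02 s⁻¹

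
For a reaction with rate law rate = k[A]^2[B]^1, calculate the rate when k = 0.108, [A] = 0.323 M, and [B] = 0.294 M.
0.003313 M/s

rate = k·[A]^2·[B]^1 = 0.108·(0.323)^2·(0.294)^1 = 0.108·0.104329·0.294 = 0.003313 M/s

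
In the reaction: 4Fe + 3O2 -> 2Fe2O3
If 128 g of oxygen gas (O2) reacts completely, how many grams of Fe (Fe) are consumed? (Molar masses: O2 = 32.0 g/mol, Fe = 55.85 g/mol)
Moles of O2 = 128 g ÷ 32.0 g/mol = 4 mol
Mole ratio: 4 mol Fe / 3 mol O2
Moles of Fe = 4 × (4/3) = 5.33333 mol
Mass of Fe = 5.33333 mol × 55.85 g/mol = 297.9 g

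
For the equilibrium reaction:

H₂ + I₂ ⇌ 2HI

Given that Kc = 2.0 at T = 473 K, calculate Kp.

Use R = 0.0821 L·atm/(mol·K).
K_p = 2.0000

Δn = (moles gaseous products) − (moles gaseous reactants) = 0
T = 473 K; RT = 0.0821 × 473 = 38.8333
Kp = Kc·(RT)^Δn = 2.0 × (38.8333)^0 = 2.0 × 1 = 2.0000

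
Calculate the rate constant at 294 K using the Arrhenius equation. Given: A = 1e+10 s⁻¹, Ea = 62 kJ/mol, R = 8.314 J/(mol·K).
9.64e-02 s⁻¹

k = A·exp(-Ea/(R·T)) = 1e+10·exp(-62000/(8.314·294)) = 1e+10·exp(-25.3650) = 1e+10·9.6413e-12 = 9.64e-02 s⁻¹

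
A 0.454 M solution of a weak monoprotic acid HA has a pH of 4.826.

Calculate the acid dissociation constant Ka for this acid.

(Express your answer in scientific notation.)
K_a = 4.91e-10

[H⁺] = 10^(−pH) = 10^(−4.826) = 1.493e-05 M. For HA ⇌ H⁺ + A⁻, Ka = x²/(C − x) = (1.493e-05)²/(0.454 − 1.493e-05) = 4.91e-10.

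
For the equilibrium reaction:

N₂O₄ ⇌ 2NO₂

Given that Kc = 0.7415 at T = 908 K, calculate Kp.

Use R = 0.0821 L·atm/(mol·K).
K_p = 55.2765

Δn = (moles gaseous products) − (moles gaseous reactants) = 1
T = 908 K; RT = 0.0821 × 908 = 74.5468
Kp = Kc·(RT)^Δn = 0.7415 × (74.5468)^1 = 0.7415 × 74.5468 = 55.2765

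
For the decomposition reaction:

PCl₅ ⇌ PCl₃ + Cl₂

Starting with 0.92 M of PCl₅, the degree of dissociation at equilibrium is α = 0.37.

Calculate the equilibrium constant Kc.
K_c = 0.1999

x = α·[A]₀ = 0.37 × 0.92 = 0.3404 M dissociated.
At eq: [PCl₅] = 0.92 − 0.3404 = 0.5796 M; [PCl₃] = [Cl₂] = x = 0.3404 M.
Kc = [PCl₃][Cl₂]/[PCl₅] = (0.3404)²/0.5796 = 0.1999.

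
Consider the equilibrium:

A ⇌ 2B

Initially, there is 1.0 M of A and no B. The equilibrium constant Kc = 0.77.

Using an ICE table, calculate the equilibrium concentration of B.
[B] = 0.706 M

ICE: [A] = 1.0 − x, [B] = 2x.
Kc = (2x)²/(1.0 − x) = 0.77 ⇒ 4x² + 0.77x − 0.77 = 0.
x = (−0.77 + √(0.77² + 4·4·0.77))/(2·4) = (−0.77 + √12.913)/8 = 0.35293.
[B] = 2x = 0.706 M.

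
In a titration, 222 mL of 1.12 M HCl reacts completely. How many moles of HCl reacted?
Moles = Molarity × Volume (L)
Moles = 1.12 M × 0.222 L = 0.2486 mol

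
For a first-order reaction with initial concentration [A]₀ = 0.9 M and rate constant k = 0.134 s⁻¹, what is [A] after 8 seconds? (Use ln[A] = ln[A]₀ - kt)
0.3081 M

ln[A] = ln[A]₀ - k·t = ln(0.9) - (0.134)·(8) = -0.1054 - 1.0720 = -1.1774
[A] = e^(-1.1774) = 0.3081 M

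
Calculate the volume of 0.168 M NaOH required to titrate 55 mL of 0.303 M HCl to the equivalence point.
V_{base} = 99.2 mL

At equivalence: moles acid = moles base.
moles HCl = 0.303 M × 0.055 L = 0.016665 mol
V_NaOH = 0.016665 mol ÷ 0.168 M = 0.0992 L = 99.2 mL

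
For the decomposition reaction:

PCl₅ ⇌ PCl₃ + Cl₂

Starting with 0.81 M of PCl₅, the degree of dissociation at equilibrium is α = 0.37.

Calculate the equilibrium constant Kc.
K_c = 0.1760

x = α·[A]₀ = 0.37 × 0.81 = 0.2997 M dissociated.
At eq: [PCl₅] = 0.81 − 0.2997 = 0.5103 M; [PCl₃] = [Cl₂] = x = 0.2997 M.
Kc = [PCl₃][Cl₂]/[PCl₅] = (0.2997)²/0.5103 = 0.176.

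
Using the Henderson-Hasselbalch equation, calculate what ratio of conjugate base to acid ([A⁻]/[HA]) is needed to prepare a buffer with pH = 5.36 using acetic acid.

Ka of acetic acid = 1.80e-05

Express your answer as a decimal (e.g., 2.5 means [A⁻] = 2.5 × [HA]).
[A⁻]/[HA] = 4.124

pKa = −log(1.80e-05) = 4.7447. pH = pKa + log([A⁻]/[HA]). 5.36 = 4.7447 + log(ratio). log(ratio) = 5.36 − 4.7447 = 0.6153. ratio = 10^(0.6153) = 4.124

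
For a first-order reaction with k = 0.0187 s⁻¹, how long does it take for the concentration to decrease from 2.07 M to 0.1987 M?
125.32 s

From ln[A] = ln[A]₀ - k·t: t = ln([A]₀/[A])/k = ln(2.07/0.1987)/0.0187 = ln(10.4177)/0.0187 = 2.3435/0.0187 = 125.32 s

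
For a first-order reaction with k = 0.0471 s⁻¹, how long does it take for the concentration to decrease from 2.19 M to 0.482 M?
32.14 s

From ln[A] = ln[A]₀ - k·t: t = ln([A]₀/[A])/k = ln(2.19/0.482)/0.0471 = ln(4.5436)/0.0471 = 1.5137/0.0471 = 32.14 s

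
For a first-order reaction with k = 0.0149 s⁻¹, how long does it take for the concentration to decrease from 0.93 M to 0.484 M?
43.83 s

From ln[A] = ln[A]₀ - k·t: t = ln([A]₀/[A])/k = ln(0.93/0.484)/0.0149 = ln(1.9215)/0.0149 = 0.6531/0.0149 = 43.83 s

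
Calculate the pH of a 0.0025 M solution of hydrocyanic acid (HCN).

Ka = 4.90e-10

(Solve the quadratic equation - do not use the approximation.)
pH = 5.96

x² + Ka×x - Ka×C = 0. Using quadratic formula: [H⁺] = 1.1066e-06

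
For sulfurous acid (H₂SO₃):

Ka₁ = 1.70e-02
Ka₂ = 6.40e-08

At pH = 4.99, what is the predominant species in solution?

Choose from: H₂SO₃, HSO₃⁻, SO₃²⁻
HSO₃⁻

pKa1 = 1.77, pKa2 = 7.19. Each pKa is the crossover between adjacent species; pH = 4.99 lies in the region where HSO₃⁻ predominates.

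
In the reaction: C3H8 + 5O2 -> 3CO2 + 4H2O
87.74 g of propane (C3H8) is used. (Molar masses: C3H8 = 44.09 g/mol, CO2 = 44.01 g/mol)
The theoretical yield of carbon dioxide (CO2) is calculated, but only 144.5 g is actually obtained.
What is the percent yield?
Moles of C3H8 = 87.74 g ÷ 44.09 g/mol = 1.99002 mol
Mole ratio: 3 mol CO2 / 1 mol C3H8
Moles of CO2 = 1.99002 × (3/1) = 5.97006 mol
Theoretical yield = 5.97006 mol × 44.01 g/mol = 262.74 g
Actual yield = 144.5 g
Percent yield = (144.5 / 262.74) × 100% = 55.0%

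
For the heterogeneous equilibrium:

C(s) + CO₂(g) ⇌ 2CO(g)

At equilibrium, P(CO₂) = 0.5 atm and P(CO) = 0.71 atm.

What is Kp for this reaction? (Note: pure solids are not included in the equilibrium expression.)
K_p = 1.008

Solid C is excluded.
Kp = P(CO)²/P(CO₂) = (0.71)²/0.5 = 0.5041/0.5 = 1.008.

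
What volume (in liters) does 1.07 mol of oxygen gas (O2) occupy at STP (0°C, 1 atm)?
At STP, 1 mol of gas occupies 22.4 L
Volume = 1.07 mol × 22.4 L/mol = 23.97 L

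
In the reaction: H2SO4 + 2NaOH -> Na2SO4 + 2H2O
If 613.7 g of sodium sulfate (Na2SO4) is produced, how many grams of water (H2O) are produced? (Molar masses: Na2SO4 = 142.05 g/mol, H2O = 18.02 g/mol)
Moles of Na2SO4 = 613.7 g ÷ 142.05 g/mol = 4.32031 mol
Mole ratio: 2 mol H2O / 1 mol Na2SO4
Moles of H2O = 4.32031 × (2/1) = 8.64062 mol
Mass of H2O = 8.64062 mol × 18.02 g/mol = 155.7 g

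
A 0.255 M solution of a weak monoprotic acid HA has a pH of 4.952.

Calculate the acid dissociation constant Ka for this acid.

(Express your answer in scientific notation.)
K_a = 4.89e-10

[H⁺] = 10^(−pH) = 10^(−4.952) = 1.117e-05 M. For HA ⇌ H⁺ + A⁻, Ka = x²/(C − x) = (1.117e-05)²/(0.255 − 1.117e-05) = 4.89e-10.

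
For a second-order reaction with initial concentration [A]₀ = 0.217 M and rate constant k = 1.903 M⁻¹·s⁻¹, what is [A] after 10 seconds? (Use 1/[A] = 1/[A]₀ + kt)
0.0423 M

1/[A] = 1/[A]₀ + k·t = 1/0.217 + (1.903)·(10) = 4.6083 + 19.0300 = 23.6383
[A] = 1/23.6383 = 0.0423 M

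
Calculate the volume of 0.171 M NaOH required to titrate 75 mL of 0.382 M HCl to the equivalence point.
V_{base} = 167.5 mL

At equivalence: moles acid = moles base.
moles HCl = 0.382 M × 0.075 L = 0.02865 mol
V_NaOH = 0.02865 mol ÷ 0.171 M = 0.1675 L = 167.5 mL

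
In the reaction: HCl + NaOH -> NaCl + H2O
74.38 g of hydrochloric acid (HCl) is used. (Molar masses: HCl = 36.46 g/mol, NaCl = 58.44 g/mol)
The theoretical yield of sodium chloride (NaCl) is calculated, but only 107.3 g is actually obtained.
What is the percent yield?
Moles of HCl = 74.38 g ÷ 36.46 g/mol = 2.04004 mol
Mole ratio: 1 mol NaCl / 1 mol HCl
Moles of NaCl = 2.04004 × (1/1) = 2.04004 mol
Theoretical yield = 2.04004 mol × 58.44 g/mol = 119.22 g
Actual yield = 107.3 g
Percent yield = (107.3 / 119.22) × 100% = 90.0%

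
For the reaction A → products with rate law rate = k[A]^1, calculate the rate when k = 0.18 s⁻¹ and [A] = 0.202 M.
0.03636 M/s

rate = k·[A]^1 = 0.18·(0.202)^1 = 0.18·0.202 = 0.03636 M/s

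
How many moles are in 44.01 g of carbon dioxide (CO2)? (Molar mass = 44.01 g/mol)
Moles = 44.01 g ÷ 44.01 g/mol = 1 mol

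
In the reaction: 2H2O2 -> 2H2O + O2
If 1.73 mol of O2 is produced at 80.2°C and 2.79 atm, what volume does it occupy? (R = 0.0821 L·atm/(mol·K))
T = 80.2°C + 273.15 = 353.35 K
V = nRT/P = (1.73 × 0.0821 × 353.35) / 2.79
V = 17.99 L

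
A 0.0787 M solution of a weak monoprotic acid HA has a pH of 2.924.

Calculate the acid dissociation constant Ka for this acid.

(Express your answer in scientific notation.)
K_a = 1.83e-05

[H⁺] = 10^(−pH) = 10^(−2.924) = 1.191e-03 M. For HA ⇌ H⁺ + A⁻, Ka = x²/(C − x) = (1.191e-03)²/(0.0787 − 1.191e-03) = 1.83e-05.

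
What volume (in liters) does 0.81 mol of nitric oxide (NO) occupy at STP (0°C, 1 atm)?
At STP, 1 mol of gas occupies 22.4 L
Volume = 0.81 mol × 22.4 L/mol = 18.14 L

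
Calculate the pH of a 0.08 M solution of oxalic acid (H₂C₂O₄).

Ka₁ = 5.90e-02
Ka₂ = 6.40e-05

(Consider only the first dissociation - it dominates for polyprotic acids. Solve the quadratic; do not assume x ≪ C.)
pH = 1.34

x² + Ka₁·x − Ka₁·C = 0 with Ka₁ = 5.90e-02, C = 0.08.
x = (−Ka₁ + √(Ka₁² + 4·Ka₁·C))/2 = 4.5268e-02 M, so pH = 1.34.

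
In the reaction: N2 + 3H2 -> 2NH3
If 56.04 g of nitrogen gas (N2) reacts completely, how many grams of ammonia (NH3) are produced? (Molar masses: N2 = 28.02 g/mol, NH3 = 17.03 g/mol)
Moles of N2 = 56.04 g ÷ 28.02 g/mol = 2 mol
Mole ratio: 2 mol NH3 / 1 mol N2
Moles of NH3 = 2 × (2/1) = 4 mol
Mass of NH3 = 4 mol × 17.03 g/mol = 68.12 g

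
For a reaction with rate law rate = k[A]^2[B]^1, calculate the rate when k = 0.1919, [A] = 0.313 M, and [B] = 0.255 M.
0.004794 M/s

rate = k·[A]^2·[B]^1 = 0.1919·(0.313)^2·(0.255)^1 = 0.1919·0.097969·0.255 = 0.004794 M/s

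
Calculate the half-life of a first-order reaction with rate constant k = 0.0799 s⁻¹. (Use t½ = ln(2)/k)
8.68 s

t½ = ln(2)/k = 0.6931/0.0799 = 8.68 s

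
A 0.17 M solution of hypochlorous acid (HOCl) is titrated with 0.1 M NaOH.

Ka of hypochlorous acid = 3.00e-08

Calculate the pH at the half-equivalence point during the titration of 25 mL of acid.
pH = pKa = 7.52

At the half-equivalence point, [HA] = [A⁻], so by Henderson–Hasselbalch pH = pKa + log(1) = pKa.
pKa = −log(3.00e-08) = 7.52.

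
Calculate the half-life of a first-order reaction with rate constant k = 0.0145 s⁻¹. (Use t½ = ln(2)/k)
47.80 s

t½ = ln(2)/k = 0.6931/0.0145 = 47.80 s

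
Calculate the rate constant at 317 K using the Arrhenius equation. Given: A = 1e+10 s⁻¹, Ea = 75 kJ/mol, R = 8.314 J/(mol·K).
4.38e-03 s⁻¹

k = A·exp(-Ea/(R·T)) = 1e+10·exp(-75000/(8.314·317)) = 1e+10·exp(-28.4572) = 1e+10·4.3772e-13 = 4.38e-03 s⁻¹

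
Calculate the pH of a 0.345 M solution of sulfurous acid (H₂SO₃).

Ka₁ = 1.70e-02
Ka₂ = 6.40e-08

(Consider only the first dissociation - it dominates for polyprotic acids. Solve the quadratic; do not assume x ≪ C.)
pH = 1.16

x² + Ka₁·x − Ka₁·C = 0 with Ka₁ = 1.70e-02, C = 0.345.
x = (−Ka₁ + √(Ka₁² + 4·Ka₁·C))/2 = 6.8554e-02 M, so pH = 1.16.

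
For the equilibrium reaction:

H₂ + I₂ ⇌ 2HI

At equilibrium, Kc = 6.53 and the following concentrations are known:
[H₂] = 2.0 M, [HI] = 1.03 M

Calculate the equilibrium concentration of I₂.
[I₂] = 0.0812 M

Kc = ([HI]^2) / ([H₂] × [I₂]) = 6.53
[I₂]^1 = (product terms)/(Kc · other reactant terms) = 1.0609 / (6.53 · 2) = 0.081233
[I₂] = 0.0812 M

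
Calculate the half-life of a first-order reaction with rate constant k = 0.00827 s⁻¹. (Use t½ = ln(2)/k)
83.81 s

t½ = ln(2)/k = 0.6931/0.00827 = 83.81 s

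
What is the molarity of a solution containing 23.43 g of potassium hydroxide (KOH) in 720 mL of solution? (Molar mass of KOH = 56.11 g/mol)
Moles of KOH = 23.43 g ÷ 56.11 g/mol = 0.417573 mol
Volume = 720 mL = 0.72 L
Molarity = 0.417573 mol ÷ 0.72 L = 0.58 M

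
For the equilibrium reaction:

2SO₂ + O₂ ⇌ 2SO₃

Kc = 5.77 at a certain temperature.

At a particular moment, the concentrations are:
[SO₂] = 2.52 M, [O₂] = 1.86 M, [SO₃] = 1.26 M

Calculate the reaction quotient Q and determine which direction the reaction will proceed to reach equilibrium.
Q = 0.134, Q < K, reaction proceeds forward (toward products)

Q = ([SO₃]^2) / ([SO₂]^2 × [O₂])
  = ((1.26)^2) / ((2.52)^2·(1.86)) = 1.5876/11.812 = 0.1344
Since Q = 0.1344 < Kc = 5.77, the reaction proceeds forward (toward products) to reach equilibrium.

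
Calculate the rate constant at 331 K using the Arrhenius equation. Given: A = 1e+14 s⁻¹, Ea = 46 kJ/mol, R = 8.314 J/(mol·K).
5.50e+06 s⁻¹

k = A·exp(-Ea/(R·T)) = 1e+14·exp(-46000/(8.314·331)) = 1e+14·exp(-16.7155) = 1e+14·5.5023e-08 = 5.50e+06 s⁻¹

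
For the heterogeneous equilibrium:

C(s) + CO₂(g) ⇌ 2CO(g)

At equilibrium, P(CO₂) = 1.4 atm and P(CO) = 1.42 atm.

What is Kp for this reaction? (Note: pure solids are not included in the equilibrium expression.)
K_p = 1.440

Solid C is excluded.
Kp = P(CO)²/P(CO₂) = (1.42)²/1.4 = 2.016/1.4 = 1.440.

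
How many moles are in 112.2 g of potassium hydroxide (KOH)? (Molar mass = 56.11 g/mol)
Moles = 112.2 g ÷ 56.11 g/mol = 2 mol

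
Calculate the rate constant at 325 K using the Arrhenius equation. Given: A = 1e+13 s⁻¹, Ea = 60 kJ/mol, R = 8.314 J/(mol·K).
2.27e+03 s⁻¹

k = A·exp(-Ea/(R·T)) = 1e+13·exp(-60000/(8.314·325)) = 1e+13·exp(-22.2054) = 1e+13·2.2716e-10 = 2.27e+03 s⁻¹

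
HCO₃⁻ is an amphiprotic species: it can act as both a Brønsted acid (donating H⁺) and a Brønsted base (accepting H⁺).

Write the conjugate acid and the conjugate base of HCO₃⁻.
Conjugate acid: H₂CO₃, Conjugate base: CO₃²⁻

As an acid: HCO₃⁻ → H⁺ + CO₃²⁻, so the conjugate base is CO₃²⁻.
As a base: HCO₃⁻ + H⁺ → H₂CO₃, so the conjugate acid is H₂CO₃.

Conjugate acid-base pairs differ by one H⁺. Ka × Kb = Kw for a conjugate pair.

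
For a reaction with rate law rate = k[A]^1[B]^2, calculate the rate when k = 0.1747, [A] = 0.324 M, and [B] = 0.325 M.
0.005979 M/s

rate = k·[A]^1·[B]^2 = 0.1747·(0.324)^1·(0.325)^2 = 0.1747·0.324·0.105625 = 0.005979 M/s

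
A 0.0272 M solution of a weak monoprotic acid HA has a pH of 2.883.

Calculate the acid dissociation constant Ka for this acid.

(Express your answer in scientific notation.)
K_a = 6.62e-05

[H⁺] = 10^(−pH) = 10^(−2.883) = 1.309e-03 M. For HA ⇌ H⁺ + A⁻, Ka = x²/(C − x) = (1.309e-03)²/(0.0272 − 1.309e-03) = 6.62e-05.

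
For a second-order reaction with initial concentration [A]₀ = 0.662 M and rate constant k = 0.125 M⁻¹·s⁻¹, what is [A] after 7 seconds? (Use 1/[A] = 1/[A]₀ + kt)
0.4192 M

1/[A] = 1/[A]₀ + k·t = 1/0.662 + (0.125)·(7) = 1.5106 + 0.8750 = 2.3856
[A] = 1/2.3856 = 0.4192 M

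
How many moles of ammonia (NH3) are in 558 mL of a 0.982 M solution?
Moles = Molarity × Volume (L)
Moles = 0.982 M × 0.558 L = 0.548 mol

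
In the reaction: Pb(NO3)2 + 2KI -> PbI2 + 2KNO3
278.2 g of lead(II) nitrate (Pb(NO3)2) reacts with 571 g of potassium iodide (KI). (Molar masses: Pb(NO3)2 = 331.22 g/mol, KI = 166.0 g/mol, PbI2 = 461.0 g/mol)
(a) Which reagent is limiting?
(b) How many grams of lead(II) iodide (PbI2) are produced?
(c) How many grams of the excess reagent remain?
(a) Pb(NO3)2, (b) 387.2 g, (c) 292.1 g

Moles of Pb(NO3)2 = 278.2 g ÷ 331.22 g/mol = 0.839925 mol
Moles of KI = 571 g ÷ 166.0 g/mol = 3.43976 mol
Moles ÷ coefficient: Pb(NO3)2: 0.839925/1 = 0.8399, KI: 3.43976/2 = 1.72
(a) Pb(NO3)2 has the smaller value, so Pb(NO3)2 is the limiting reagent.
(b) Moles of PbI2 = 0.839925 mol Pb(NO3)2 × (1/1) = 0.839925 mol; mass = 0.839925 mol × 461.0 g/mol = 387.2 g
(c) KI consumed = 0.839925 × (2/1) = 1.67985 mol; remaining = 3.43976 − 1.67985 = 1.75991 mol; mass = 1.75991 mol × 166.0 g/mol = 292.1 g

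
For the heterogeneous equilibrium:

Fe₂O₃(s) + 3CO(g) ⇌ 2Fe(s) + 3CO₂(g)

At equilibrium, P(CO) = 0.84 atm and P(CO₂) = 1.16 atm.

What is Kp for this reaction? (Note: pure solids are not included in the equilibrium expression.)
K_p = 2.634

Solids (Fe₂O₃, Fe) are excluded.
Kp = P(CO₂)³/P(CO)³ = (1.16)³/(0.84)³ = 1.561/0.5927 = 2.634.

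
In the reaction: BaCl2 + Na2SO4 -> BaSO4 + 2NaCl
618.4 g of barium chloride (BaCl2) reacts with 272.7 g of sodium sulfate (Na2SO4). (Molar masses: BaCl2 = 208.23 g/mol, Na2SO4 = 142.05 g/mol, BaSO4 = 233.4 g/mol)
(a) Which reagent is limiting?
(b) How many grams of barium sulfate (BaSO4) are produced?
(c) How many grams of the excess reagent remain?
(a) Na2SO4, (b) 448.1 g, (c) 218.7 g

Moles of BaCl2 = 618.4 g ÷ 208.23 g/mol = 2.96979 mol
Moles of Na2SO4 = 272.7 g ÷ 142.05 g/mol = 1.91975 mol
Moles ÷ coefficient: BaCl2: 2.96979/1 = 2.97, Na2SO4: 1.91975/1 = 1.92
(a) Na2SO4 has the smaller value, so Na2SO4 is the limiting reagent.
(b) Moles of BaSO4 = 1.91975 mol Na2SO4 × (1/1) = 1.91975 mol; mass = 1.91975 mol × 233.4 g/mol = 448.1 g
(c) BaCl2 consumed = 1.91975 × (1/1) = 1.91975 mol; remaining = 2.96979 − 1.91975 = 1.05005 mol; mass = 1.05005 mol × 208.23 g/mol = 218.7 g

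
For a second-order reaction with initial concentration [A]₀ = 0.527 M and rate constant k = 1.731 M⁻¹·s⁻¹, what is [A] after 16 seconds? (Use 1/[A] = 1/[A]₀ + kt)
0.0338 M

1/[A] = 1/[A]₀ + k·t = 1/0.527 + (1.731)·(16) = 1.8975 + 27.6960 = 29.5935
[A] = 1/29.5935 = 0.0338 M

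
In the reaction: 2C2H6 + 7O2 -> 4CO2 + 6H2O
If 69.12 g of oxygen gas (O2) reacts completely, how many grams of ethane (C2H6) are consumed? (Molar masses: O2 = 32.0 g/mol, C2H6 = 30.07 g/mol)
Moles of O2 = 69.12 g ÷ 32.0 g/mol = 2.16 mol
Mole ratio: 2 mol C2H6 / 7 mol O2
Moles of C2H6 = 2.16 × (2/7) = 0.617143 mol
Mass of C2H6 = 0.617143 mol × 30.07 g/mol = 18.56 g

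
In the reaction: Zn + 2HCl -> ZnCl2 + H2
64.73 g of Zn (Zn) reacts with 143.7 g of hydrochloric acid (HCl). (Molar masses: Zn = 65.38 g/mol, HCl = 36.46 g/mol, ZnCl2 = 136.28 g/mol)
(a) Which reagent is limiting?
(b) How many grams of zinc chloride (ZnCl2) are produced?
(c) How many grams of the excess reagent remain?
(a) Zn, (b) 134.9 g, (c) 71.5 g

Moles of Zn = 64.73 g ÷ 65.38 g/mol = 0.990058 mol
Moles of HCl = 143.7 g ÷ 36.46 g/mol = 3.94131 mol
Moles ÷ coefficient: Zn: 0.990058/1 = 0.9901, HCl: 3.94131/2 = 1.971
(a) Zn has the smaller value, so Zn is the limiting reagent.
(b) Moles of ZnCl2 = 0.990058 mol Zn × (1/1) = 0.990058 mol; mass = 0.990058 mol × 136.28 g/mol = 134.9 g
(c) HCl consumed = 0.990058 × (2/1) = 1.98012 mol; remaining = 3.94131 − 1.98012 = 1.96119 mol; mass = 1.96119 mol × 36.46 g/mol = 71.5 g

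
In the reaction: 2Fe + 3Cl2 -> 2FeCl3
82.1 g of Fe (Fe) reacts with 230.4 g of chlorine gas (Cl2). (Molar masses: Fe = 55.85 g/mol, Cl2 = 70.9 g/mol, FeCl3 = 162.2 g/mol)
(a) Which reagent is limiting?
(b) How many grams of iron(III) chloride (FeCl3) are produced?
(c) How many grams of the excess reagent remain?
(a) Fe, (b) 238.4 g, (c) 74.06 g

Moles of Fe = 82.1 g ÷ 55.85 g/mol = 1.47001 mol
Moles of Cl2 = 230.4 g ÷ 70.9 g/mol = 3.24965 mol
Moles ÷ coefficient: Fe: 1.47001/2 = 0.735, Cl2: 3.24965/3 = 1.083
(a) Fe has the smaller value, so Fe is the limiting reagent.
(b) Moles of FeCl3 = 1.47001 mol Fe × (2/2) = 1.47001 mol; mass = 1.47001 mol × 162.2 g/mol = 238.4 g
(c) Cl2 consumed = 1.47001 × (3/2) = 2.20501 mol; remaining = 3.24965 − 2.20501 = 1.04463 mol; mass = 1.04463 mol × 70.9 g/mol = 74.06 g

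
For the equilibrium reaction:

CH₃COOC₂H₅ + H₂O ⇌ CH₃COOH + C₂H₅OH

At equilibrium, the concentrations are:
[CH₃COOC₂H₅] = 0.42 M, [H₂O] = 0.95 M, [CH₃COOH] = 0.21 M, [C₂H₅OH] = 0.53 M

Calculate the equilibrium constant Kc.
K_c = 0.2789

Kc = ([CH₃COOH] × [C₂H₅OH]) / ([CH₃COOC₂H₅] × [H₂O])
   = ((0.21)·(0.53)) / ((0.42)·(0.95))
   = 0.1113 / 0.399 = 0.2789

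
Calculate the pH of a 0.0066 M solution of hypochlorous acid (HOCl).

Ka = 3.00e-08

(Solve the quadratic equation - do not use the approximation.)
pH = 4.85

x² + Ka×x - Ka×C = 0. Using quadratic formula: [H⁺] = 1.4056e-05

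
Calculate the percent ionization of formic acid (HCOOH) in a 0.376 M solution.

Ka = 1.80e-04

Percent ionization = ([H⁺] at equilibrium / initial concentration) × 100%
Percent ionization = 2.16%

Let x = [H⁺]. Ka = x²/(C - x) ⇒ x² + (1.80e-04)x - (1.80e-04)(0.376) = 0. x = 8.1373e-03. Percent = (8.1373e-03/0.376) × 100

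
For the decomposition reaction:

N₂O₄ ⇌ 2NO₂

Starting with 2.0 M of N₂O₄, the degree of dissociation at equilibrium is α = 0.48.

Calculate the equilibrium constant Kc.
K_c = 3.5446

x = α·[A]₀ = 0.48 × 2.0 = 0.96 M dissociated.
At eq: [N₂O₄] = 2.0 − 0.96 = 1.04 M; [NO₂] = 2x = 1.92 M.
Kc = [NO₂]²/[N₂O₄] = (1.92)²/1.04 = 3.545.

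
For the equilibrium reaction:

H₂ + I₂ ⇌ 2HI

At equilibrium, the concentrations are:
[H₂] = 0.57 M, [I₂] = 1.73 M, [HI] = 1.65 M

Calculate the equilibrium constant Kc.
K_c = 2.7609

Kc = ([HI]^2) / ([H₂] × [I₂])
   = ((1.65)^2) / ((0.57)·(1.73))
   = 2.7225 / 0.9861 = 2.7609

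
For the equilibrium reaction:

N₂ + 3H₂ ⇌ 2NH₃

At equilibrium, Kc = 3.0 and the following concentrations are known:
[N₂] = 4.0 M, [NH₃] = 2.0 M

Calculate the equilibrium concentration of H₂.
[H₂] = 0.6934 M

Kc = ([NH₃]^2) / ([N₂] × [H₂]^3) = 3.0
[H₂]^3 = (product terms)/(Kc · other reactant terms) = 4 / (3.0 · 4) = 0.33333
[H₂] = (0.33333)^(1/3) = 0.6934 M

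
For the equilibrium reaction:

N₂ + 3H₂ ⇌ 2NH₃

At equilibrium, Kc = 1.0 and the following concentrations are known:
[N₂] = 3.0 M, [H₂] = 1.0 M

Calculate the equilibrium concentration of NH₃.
[NH₃] = 1.7321 M

Kc = ([NH₃]^2) / ([N₂] × [H₂]^3) = 1.0
[NH₃]^2 = Kc · (reactant terms)/(other product terms) = 1.0 · 3 / 1 = 3
[NH₃] = (3)^(1/2) = 1.7321 M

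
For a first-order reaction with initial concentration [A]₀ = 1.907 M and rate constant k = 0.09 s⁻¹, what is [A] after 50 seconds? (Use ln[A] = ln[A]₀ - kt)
0.0212 M

ln[A] = ln[A]₀ - k·t = ln(1.907) - (0.09)·(50) = 0.6455 - 4.5000 = -3.8545
[A] = e^(-3.8545) = 0.0212 M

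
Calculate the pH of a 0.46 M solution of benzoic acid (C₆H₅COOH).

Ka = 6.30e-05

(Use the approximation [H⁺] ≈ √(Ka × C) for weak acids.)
pH = 2.27

[H⁺] = √(Ka × C) = √(6.30e-05 × 0.46) = 5.3833e-03. pH = -log(5.3833e-03)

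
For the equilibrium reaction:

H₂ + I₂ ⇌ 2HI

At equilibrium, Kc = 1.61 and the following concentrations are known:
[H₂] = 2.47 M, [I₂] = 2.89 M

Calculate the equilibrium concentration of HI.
[HI] = 3.3901 M

Kc = ([HI]^2) / ([H₂] × [I₂]) = 1.61
[HI]^2 = Kc · (reactant terms)/(other product terms) = 1.61 · 7.1383 / 1 = 11.493
[HI] = (11.493)^(1/2) = 3.3901 M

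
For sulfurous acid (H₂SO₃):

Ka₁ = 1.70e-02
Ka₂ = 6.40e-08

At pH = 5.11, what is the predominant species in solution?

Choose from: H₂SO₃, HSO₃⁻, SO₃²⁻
HSO₃⁻

pKa1 = 1.77, pKa2 = 7.19. Each pKa is the crossover between adjacent species; pH = 5.11 lies in the region where HSO₃⁻ predominates.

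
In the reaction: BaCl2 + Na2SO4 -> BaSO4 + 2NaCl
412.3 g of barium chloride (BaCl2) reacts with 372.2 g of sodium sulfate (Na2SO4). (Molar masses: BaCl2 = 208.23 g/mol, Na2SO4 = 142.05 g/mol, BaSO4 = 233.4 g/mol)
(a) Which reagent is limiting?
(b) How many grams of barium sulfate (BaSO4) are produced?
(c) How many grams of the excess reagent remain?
(a) BaCl2, (b) 462.1 g, (c) 90.94 g

Moles of BaCl2 = 412.3 g ÷ 208.23 g/mol = 1.98002 mol
Moles of Na2SO4 = 372.2 g ÷ 142.05 g/mol = 2.6202 mol
Moles ÷ coefficient: BaCl2: 1.98002/1 = 1.98, Na2SO4: 2.6202/1 = 2.62
(a) BaCl2 has the smaller value, so BaCl2 is the limiting reagent.
(b) Moles of BaSO4 = 1.98002 mol BaCl2 × (1/1) = 1.98002 mol; mass = 1.98002 mol × 233.4 g/mol = 462.1 g
(c) Na2SO4 consumed = 1.98002 × (1/1) = 1.98002 mol; remaining = 2.6202 − 1.98002 = 0.640182 mol; mass = 0.640182 mol × 142.05 g/mol = 90.94 g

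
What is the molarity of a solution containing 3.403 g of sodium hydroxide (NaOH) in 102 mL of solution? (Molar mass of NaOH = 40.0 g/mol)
Moles of NaOH = 3.403 g ÷ 40.0 g/mol = 0.085075 mol
Volume = 102 mL = 0.102 L
Molarity = 0.085075 mol ÷ 0.102 L = 0.8341 M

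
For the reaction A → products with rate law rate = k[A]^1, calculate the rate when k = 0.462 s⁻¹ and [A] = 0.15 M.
0.0693 M/s

rate = k·[A]^1 = 0.462·(0.15)^1 = 0.462·0.15 = 0.0693 M/s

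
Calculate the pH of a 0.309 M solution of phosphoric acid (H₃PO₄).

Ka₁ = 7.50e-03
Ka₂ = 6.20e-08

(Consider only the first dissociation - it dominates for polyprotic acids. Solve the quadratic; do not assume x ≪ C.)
pH = 1.35

x² + Ka₁·x − Ka₁·C = 0 with Ka₁ = 7.50e-03, C = 0.309.
x = (−Ka₁ + √(Ka₁² + 4·Ka₁·C))/2 = 4.4536e-02 M, so pH = 1.35.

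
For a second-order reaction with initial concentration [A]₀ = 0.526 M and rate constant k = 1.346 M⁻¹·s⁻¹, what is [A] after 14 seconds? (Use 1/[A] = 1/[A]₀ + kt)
0.0482 M

1/[A] = 1/[A]₀ + k·t = 1/0.526 + (1.346)·(14) = 1.9011 + 18.8440 = 20.7451
[A] = 1/20.7451 = 0.0482 M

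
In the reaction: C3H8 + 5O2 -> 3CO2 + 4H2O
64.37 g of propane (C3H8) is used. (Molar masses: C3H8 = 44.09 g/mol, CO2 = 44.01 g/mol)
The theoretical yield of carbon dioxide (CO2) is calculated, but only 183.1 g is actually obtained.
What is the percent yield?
Moles of C3H8 = 64.37 g ÷ 44.09 g/mol = 1.45997 mol
Mole ratio: 3 mol CO2 / 1 mol C3H8
Moles of CO2 = 1.45997 × (3/1) = 4.3799 mol
Theoretical yield = 4.3799 mol × 44.01 g/mol = 192.76 g
Actual yield = 183.1 g
Percent yield = (183.1 / 192.76) × 100% = 95.0%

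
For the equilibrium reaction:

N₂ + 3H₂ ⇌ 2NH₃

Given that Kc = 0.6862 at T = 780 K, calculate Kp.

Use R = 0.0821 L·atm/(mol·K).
K_p = 1.67e-04

Δn = (moles gaseous products) − (moles gaseous reactants) = -2
T = 780 K; RT = 0.0821 × 780 = 64.038
Kp = Kc·(RT)^Δn = 0.6862 × (64.038)^-2 = 0.6862 × 0.000243851 = 1.67e-04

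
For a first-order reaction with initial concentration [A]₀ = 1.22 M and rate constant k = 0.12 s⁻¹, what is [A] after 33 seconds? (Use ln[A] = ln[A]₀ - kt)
0.0233 M

ln[A] = ln[A]₀ - k·t = ln(1.22) - (0.12)·(33) = 0.1989 - 3.9600 = -3.7611
[A] = e^(-3.7611) = 0.0233 M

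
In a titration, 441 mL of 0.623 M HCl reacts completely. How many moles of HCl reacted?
Moles = Molarity × Volume (L)
Moles = 0.623 M × 0.441 L = 0.2747 mol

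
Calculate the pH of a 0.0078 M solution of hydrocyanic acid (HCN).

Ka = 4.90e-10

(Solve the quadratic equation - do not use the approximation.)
pH = 5.71

x² + Ka×x - Ka×C = 0. Using quadratic formula: [H⁺] = 1.9547e-06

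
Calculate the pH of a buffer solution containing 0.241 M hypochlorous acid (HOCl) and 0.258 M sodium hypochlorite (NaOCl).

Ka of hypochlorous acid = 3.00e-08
pH = 7.55

pKa = -log(3.00e-08) = 7.52. pH = pKa + log([A⁻]/[HA]) = 7.52 + log(0.258/0.241)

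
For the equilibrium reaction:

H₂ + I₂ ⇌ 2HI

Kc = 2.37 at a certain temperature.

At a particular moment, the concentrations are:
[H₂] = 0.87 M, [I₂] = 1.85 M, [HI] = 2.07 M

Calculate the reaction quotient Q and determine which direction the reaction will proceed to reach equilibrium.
Q = 2.662, Q > K, reaction proceeds reverse (toward reactants)

Q = ([HI]^2) / ([H₂] × [I₂])
  = ((2.07)^2) / ((0.87)·(1.85)) = 4.2849/1.6095 = 2.662
Since Q = 2.662 > Kc = 2.37, the reaction proceeds reverse (toward reactants) to reach equilibrium.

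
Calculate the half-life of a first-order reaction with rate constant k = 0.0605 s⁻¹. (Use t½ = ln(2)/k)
11.46 s

t½ = ln(2)/k = 0.6931/0.0605 = 11.46 s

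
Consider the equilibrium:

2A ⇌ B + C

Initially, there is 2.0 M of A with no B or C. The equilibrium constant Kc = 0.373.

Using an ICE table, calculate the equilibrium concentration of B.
[B] = 0.550 M

ICE: [A] = 2.0 − 2x, [B] = [C] = x.
Kc = x²/(2.0 − 2x)² = 0.373 ⇒ √Kc = x/(2.0 − 2x).
x = √0.373·2.0/(1 + 2√0.373) = 0.61074·2.0/2.2215 = 0.54985.
[B] = x = 0.550 M.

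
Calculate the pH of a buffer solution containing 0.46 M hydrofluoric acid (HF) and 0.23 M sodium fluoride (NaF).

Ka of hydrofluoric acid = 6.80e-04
pH = 2.87

pKa = -log(6.80e-04) = 3.17. pH = pKa + log([A⁻]/[HA]) = 3.17 + log(0.23/0.46)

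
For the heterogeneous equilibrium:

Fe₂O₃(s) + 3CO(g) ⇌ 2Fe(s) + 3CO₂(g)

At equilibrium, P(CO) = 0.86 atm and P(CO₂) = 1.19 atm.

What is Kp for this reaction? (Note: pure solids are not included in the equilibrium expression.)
K_p = 2.649

Solids (Fe₂O₃, Fe) are excluded.
Kp = P(CO₂)³/P(CO)³ = (1.19)³/(0.86)³ = 1.685/0.6361 = 2.649.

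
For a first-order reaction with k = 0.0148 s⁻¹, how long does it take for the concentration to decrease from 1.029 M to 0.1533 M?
128.64 s

From ln[A] = ln[A]₀ - k·t: t = ln([A]₀/[A])/k = ln(1.029/0.1533)/0.0148 = ln(6.7123)/0.0148 = 1.9039/0.0148 = 128.64 s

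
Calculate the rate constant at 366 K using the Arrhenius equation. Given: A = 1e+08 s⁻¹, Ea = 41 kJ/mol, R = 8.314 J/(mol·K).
1.41e+02 s⁻¹

k = A·exp(-Ea/(R·T)) = 1e+08·exp(-41000/(8.314·366)) = 1e+08·exp(-13.4739) = 1e+08·1.4072e-06 = 1.41e+02 s⁻¹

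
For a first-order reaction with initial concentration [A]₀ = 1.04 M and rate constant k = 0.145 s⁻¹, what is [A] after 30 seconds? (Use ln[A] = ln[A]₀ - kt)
0.0134 M

ln[A] = ln[A]₀ - k·t = ln(1.04) - (0.145)·(30) = 0.0392 - 4.3500 = -4.3108
[A] = e^(-4.3108) = 0.0134 M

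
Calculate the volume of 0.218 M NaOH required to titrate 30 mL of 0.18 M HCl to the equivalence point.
V_{base} = 24.8 mL

At equivalence: moles acid = moles base.
moles HCl = 0.18 M × 0.03 L = 0.0054 mol
V_NaOH = 0.0054 mol ÷ 0.218 M = 0.02477 L = 24.8 mL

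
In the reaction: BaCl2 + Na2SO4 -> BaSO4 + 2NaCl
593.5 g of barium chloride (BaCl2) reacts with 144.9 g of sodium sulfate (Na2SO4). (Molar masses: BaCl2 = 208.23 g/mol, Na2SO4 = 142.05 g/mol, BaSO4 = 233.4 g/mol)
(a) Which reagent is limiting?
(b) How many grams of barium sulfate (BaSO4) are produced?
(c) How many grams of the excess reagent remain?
(a) Na2SO4, (b) 238.1 g, (c) 381.1 g

Moles of BaCl2 = 593.5 g ÷ 208.23 g/mol = 2.85021 mol
Moles of Na2SO4 = 144.9 g ÷ 142.05 g/mol = 1.02006 mol
Moles ÷ coefficient: BaCl2: 2.85021/1 = 2.85, Na2SO4: 1.02006/1 = 1.02
(a) Na2SO4 has the smaller value, so Na2SO4 is the limiting reagent.
(b) Moles of BaSO4 = 1.02006 mol Na2SO4 × (1/1) = 1.02006 mol; mass = 1.02006 mol × 233.4 g/mol = 238.1 g
(c) BaCl2 consumed = 1.02006 × (1/1) = 1.02006 mol; remaining = 2.85021 − 1.02006 = 1.83015 mol; mass = 1.83015 mol × 208.23 g/mol = 381.1 g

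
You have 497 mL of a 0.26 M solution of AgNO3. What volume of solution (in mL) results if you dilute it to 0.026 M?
Using M₁V₁ = M₂V₂:
0.26 × 497 = 0.026 × V₂
V₂ = (0.26 × 497) / 0.026 = 4970 mL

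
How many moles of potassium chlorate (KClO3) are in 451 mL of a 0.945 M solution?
Moles = Molarity × Volume (L)
Moles = 0.945 M × 0.451 L = 0.4262 mol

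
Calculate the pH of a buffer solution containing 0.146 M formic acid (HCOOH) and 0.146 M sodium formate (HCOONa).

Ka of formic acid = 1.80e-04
pH = 3.74

pKa = -log(1.80e-04) = 3.74. pH = pKa + log([A⁻]/[HA]) = 3.74 + log(0.146/0.146)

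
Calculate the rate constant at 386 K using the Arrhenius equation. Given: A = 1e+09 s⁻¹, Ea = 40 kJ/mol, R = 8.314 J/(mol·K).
3.86e+03 s⁻¹

k = A·exp(-Ea/(R·T)) = 1e+09·exp(-40000/(8.314·386)) = 1e+09·exp(-12.4641) = 1e+09·3.8627e-06 = 3.86e+03 s⁻¹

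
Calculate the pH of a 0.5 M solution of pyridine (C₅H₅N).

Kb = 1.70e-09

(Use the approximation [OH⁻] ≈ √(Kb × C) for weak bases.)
pH = 9.46

[OH⁻] = √(Kb × C) = √(1.70e-09 × 0.5) = 2.9155e-05. pOH = 4.54, pH = 14 - pOH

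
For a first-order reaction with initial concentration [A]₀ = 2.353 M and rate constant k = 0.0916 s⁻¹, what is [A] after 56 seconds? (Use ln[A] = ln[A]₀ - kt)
0.0139 M

ln[A] = ln[A]₀ - k·t = ln(2.353) - (0.0916)·(56) = 0.8557 - 5.1296 = -4.2739
[A] = e^(-4.2739) = 0.0139 M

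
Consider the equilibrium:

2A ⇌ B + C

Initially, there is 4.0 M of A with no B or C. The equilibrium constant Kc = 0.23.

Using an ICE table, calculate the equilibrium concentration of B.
[B] = 0.979 M

ICE: [A] = 4.0 − 2x, [B] = [C] = x.
Kc = x²/(4.0 − 2x)² = 0.23 ⇒ √Kc = x/(4.0 − 2x).
x = √0.23·4.0/(1 + 2√0.23) = 0.47958·4.0/1.9592 = 0.97916.
[B] = x = 0.979 M.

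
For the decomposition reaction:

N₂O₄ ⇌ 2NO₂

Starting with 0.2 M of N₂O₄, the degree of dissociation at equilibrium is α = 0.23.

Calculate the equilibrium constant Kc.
K_c = 0.0550

x = α·[A]₀ = 0.23 × 0.2 = 0.046 M dissociated.
At eq: [N₂O₄] = 0.2 − 0.046 = 0.154 M; [NO₂] = 2x = 0.092 M.
Kc = [NO₂]²/[N₂O₄] = (0.092)²/0.154 = 0.05496.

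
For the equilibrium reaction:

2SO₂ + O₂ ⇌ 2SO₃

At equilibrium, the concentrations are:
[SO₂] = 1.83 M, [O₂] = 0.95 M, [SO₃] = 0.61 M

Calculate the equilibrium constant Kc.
K_c = 0.1170

Kc = ([SO₃]^2) / ([SO₂]^2 × [O₂])
   = ((0.61)^2) / ((1.83)^2·(0.95))
   = 0.3721 / 3.1815 = 0.1170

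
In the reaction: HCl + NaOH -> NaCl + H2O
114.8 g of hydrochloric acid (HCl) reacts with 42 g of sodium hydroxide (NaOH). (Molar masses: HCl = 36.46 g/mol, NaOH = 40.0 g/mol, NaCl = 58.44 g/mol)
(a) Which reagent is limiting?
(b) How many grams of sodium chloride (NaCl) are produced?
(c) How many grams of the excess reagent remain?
(a) NaOH, (b) 61.36 g, (c) 76.52 g

Moles of HCl = 114.8 g ÷ 36.46 g/mol = 3.14866 mol
Moles of NaOH = 42 g ÷ 40.0 g/mol = 1.05 mol
Moles ÷ coefficient: HCl: 3.14866/1 = 3.149, NaOH: 1.05/1 = 1.05
(a) NaOH has the smaller value, so NaOH is the limiting reagent.
(b) Moles of NaCl = 1.05 mol NaOH × (1/1) = 1.05 mol; mass = 1.05 mol × 58.44 g/mol = 61.36 g
(c) HCl consumed = 1.05 × (1/1) = 1.05 mol; remaining = 3.14866 − 1.05 = 2.09866 mol; mass = 2.09866 mol × 36.46 g/mol = 76.52 g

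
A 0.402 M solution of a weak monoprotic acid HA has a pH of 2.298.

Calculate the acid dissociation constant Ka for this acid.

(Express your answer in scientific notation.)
K_a = 6.39e-05

[H⁺] = 10^(−pH) = 10^(−2.298) = 5.035e-03 M. For HA ⇌ H⁺ + A⁻, Ka = x²/(C − x) = (5.035e-03)²/(0.402 − 5.035e-03) = 6.39e-05.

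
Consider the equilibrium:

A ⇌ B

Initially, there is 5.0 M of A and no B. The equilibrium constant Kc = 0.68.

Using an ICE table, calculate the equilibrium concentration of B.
[B] = 2.024 M

ICE: [A] = 5.0 − x, [B] = x.
Kc = x/(5.0 − x) = 0.68 ⇒ x = 0.68·5.0/(1 + 0.68) = 3.4/1.68 = 2.024.
[B] = x = 2.024 M.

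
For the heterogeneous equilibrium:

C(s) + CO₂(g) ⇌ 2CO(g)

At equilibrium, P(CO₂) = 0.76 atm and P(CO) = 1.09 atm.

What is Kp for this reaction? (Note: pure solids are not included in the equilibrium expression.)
K_p = 1.563

Solid C is excluded.
Kp = P(CO)²/P(CO₂) = (1.09)²/0.76 = 1.188/0.76 = 1.563.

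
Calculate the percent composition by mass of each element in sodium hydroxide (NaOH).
Na: 57.48%, O: 40.00%, H: 2.52%

Molar mass of NaOH = 40.0 g/mol
% Na = (1 × 22.99) / 40.0 × 100% = 22.99 / 40.0 × 100% = 57.48%
% O = (1 × 16.0) / 40.0 × 100% = 16 / 40.0 × 100% = 40.00%
% H = (1 × 1.008) / 40.0 × 100% = 1.008 / 40.0 × 100% = 2.52%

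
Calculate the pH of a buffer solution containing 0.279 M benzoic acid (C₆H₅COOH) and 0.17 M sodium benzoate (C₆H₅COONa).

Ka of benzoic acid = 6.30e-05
pH = 3.99

pKa = -log(6.30e-05) = 4.20. pH = pKa + log([A⁻]/[HA]) = 4.20 + log(0.17/0.279)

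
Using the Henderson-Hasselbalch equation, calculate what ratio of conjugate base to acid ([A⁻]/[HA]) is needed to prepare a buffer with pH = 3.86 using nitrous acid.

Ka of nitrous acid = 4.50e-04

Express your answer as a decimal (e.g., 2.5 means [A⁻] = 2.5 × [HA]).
[A⁻]/[HA] = 3.260

pKa = −log(4.50e-04) = 3.3468. pH = pKa + log([A⁻]/[HA]). 3.86 = 3.3468 + log(ratio). log(ratio) = 3.86 − 3.3468 = 0.5132. ratio = 10^(0.5132) = 3.260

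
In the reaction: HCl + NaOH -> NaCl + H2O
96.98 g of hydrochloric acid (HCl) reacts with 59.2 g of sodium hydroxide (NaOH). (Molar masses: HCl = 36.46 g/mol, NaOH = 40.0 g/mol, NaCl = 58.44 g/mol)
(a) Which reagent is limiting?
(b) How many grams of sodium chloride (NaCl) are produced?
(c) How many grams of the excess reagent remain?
(a) NaOH, (b) 86.49 g, (c) 43.02 g

Moles of HCl = 96.98 g ÷ 36.46 g/mol = 2.6599 mol
Moles of NaOH = 59.2 g ÷ 40.0 g/mol = 1.48 mol
Moles ÷ coefficient: HCl: 2.6599/1 = 2.66, NaOH: 1.48/1 = 1.48
(a) NaOH has the smaller value, so NaOH is the limiting reagent.
(b) Moles of NaCl = 1.48 mol NaOH × (1/1) = 1.48 mol; mass = 1.48 mol × 58.44 g/mol = 86.49 g
(c) HCl consumed = 1.48 × (1/1) = 1.48 mol; remaining = 2.6599 − 1.48 = 1.1799 mol; mass = 1.1799 mol × 36.46 g/mol = 43.02 g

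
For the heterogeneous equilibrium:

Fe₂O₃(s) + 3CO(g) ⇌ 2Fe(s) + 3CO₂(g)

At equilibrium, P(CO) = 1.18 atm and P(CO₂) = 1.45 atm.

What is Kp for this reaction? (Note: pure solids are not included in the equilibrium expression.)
K_p = 1.855

Solids (Fe₂O₃, Fe) are excluded.
Kp = P(CO₂)³/P(CO)³ = (1.45)³/(1.18)³ = 3.049/1.643 = 1.855.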